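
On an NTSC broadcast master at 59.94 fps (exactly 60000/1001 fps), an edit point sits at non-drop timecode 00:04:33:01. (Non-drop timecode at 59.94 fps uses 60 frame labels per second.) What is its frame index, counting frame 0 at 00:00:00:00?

16381

Total seconds to the label: (0 × 3600 + 4 × 60 + 33) = 273.
Frame index = 273 × 60 + 1 = 16381.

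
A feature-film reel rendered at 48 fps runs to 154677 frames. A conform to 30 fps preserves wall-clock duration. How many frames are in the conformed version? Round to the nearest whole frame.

96673 frames

Frames at target rate = 154677 × (30) / (48) = 773385/8 ≈ 96673.125.
Nearest whole frame: 96673.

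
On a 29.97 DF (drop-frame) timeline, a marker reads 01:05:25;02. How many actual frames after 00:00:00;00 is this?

117634

As if non-drop at 30 labels/s: (1 × 3600 + 5 × 60 + 25) × 30 + 2 = 117752.
Minute boundaries passed: 65; those not divisible by 10: 65 − 6 = 59; dropped labels = 2 × 59 = 118.
Actual frame index = 117752 − 118 = 117634.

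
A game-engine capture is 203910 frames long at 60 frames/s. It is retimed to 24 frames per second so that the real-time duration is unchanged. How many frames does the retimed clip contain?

Target frames = source frames × (target rate / source rate) = 203910 × (24)/(60) = 203910 × 2/5 = 81564.

81564 frames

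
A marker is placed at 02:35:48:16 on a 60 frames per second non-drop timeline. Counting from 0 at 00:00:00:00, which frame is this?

Total seconds to the label: (2 × 3600 + 35 × 60 + 48) = 9348.
Frame index = 9348 × 60 + 16 = 560896.

frame 560896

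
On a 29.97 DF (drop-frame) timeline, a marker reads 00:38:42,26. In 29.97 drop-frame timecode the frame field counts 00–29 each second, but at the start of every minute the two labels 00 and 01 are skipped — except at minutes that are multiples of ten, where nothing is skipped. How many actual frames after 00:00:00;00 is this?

69616

As if non-drop at 30 labels/s: (0 × 3600 + 38 × 60 + 42) × 30 + 26 = 69686.
Minute boundaries passed: 38; those not divisible by 10: 38 − 3 = 35; dropped labels = 2 × 35 = 70.
Actual frame index = 69686 − 70 = 69616.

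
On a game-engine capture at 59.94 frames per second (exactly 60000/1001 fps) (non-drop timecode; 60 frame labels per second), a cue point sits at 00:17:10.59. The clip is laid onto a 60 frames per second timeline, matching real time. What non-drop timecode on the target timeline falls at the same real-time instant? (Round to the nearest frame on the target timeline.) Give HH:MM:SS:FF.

Source frame index: (0×3600 + 17×60 + 10) × 60 + 59 = 61859.
Real time: 61859 / (60000/1001) = 61920859/60000 s.
Target frame: (61920859/60000) × (60) = 61920859/1000 ≈ 61920.859 → 61921.
At 60 labels/s: frame 61921 → 00:17:12:01.

00:17:12:01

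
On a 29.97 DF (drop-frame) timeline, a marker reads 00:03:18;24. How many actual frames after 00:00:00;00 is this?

Complete 10-minute blocks: 0, each 17982 frames → 0.
Remaining 3 whole minutes in the current block: 1800 + 2 × 1798 = 5396 frames.
Within the current minute: 18 × 30 + 24 − 2 = 562 (labels ;00/;01 skipped at this minute). Total = 0 + 5396 + 562 = 5958.

5958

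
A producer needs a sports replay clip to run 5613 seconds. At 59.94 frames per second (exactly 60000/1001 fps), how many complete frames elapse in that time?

Frames = 5613 × 60000/1001 = 336780000/1001 ≈ 336443.5564.
Complete frames: 336443.

336443 frames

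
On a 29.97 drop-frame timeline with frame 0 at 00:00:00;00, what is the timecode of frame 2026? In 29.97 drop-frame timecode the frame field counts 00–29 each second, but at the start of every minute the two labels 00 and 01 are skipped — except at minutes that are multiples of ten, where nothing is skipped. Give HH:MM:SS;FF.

00:01:07;18

Ten DF minutes hold 17982 frames, so frame 2026 lies in block 0 (frames 0–17981) with 2026 frames into that block.
The block's first minute is 1800 frames and the rest 1798 each; 2026 frames reaches minute 1, so 0 × 18 + 1 × 2 = 2 labels have been skipped so far.
Adding those back, label number 2026 + 2 = 2028 at 30 labels/s is 67 s + 18 f = 0 h 1 min 7 s frame 18, i.e. 00:01:07;18.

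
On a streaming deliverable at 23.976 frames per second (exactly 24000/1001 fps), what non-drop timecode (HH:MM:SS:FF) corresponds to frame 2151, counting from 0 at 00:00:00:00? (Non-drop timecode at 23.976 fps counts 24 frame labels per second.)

2151 ÷ 24 = 89 full seconds, remainder 15 frames.
89 s = 0 h 1 min 29 s.
Timecode: 00:01:29:15.

00:01:29:15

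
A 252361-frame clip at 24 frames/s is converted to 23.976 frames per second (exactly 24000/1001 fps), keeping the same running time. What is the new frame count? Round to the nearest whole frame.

Frames at target rate = 252361 × (24000/1001) / (24) = 252361000/1001 ≈ 252108.891.
Nearest whole frame: 252109.

252109 frames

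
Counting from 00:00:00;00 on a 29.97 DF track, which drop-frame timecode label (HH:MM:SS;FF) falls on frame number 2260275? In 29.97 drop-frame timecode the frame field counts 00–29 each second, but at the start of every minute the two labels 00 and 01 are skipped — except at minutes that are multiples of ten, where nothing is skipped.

Ten DF minutes hold 17982 frames, so frame 2260275 lies in block 125 (frames 2247750–2265731) with 12525 frames into that block.
The block's first minute is 1800 frames and the rest 1798 each; 12525 frames reaches minute 6, so 125 × 18 + 6 × 2 = 2262 labels have been skipped so far.
Adding those back, label number 2260275 + 2262 = 2262537 at 30 labels/s is 75417 s + 27 f = 20 h 56 min 57 s frame 27, i.e. 20:56:57;27.

20:56:57;27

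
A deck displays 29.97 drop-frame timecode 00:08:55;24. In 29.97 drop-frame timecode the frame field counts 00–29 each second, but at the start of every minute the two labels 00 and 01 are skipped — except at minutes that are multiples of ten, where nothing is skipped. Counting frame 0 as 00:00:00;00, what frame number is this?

16058

Complete 10-minute blocks: 0, each 17982 frames → 0.
Remaining 8 whole minutes in the current block: 1800 + 7 × 1798 = 14386 frames.
Within the current minute: 55 × 30 + 24 − 2 = 1672 (labels ;00/;01 skipped at this minute). Total = 0 + 14386 + 1672 = 16058.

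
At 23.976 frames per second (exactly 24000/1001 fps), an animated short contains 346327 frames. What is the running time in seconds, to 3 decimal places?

14444.722 seconds

Running time = 346327 × 1001/24000 = 346673327/24000 s ≈ 14444.722 s.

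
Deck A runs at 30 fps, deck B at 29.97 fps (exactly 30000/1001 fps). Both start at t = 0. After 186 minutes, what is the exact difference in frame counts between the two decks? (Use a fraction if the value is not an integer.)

334800/1001 frames

186 min = 11160 s.
A emits 30 × 11160 = 334800 frames; B emits 30000/1001 × 11160 = 334800000/1001.
Difference = 334800/1001 frames (≈ 334.4655); B is behind A.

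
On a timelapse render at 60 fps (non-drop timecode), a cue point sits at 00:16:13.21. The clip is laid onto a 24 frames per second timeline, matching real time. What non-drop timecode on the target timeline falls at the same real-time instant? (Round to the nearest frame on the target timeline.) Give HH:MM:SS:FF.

00:16:13:08

Source frame index: (0×3600 + 16×60 + 13) × 60 + 21 = 58401.
Real time: 58401 / (60) = 19467/20 s.
Target frame: (19467/20) × (24) = 116802/5 ≈ 23360.400 → 23360.
At 24 labels/s: frame 23360 → 00:16:13:08.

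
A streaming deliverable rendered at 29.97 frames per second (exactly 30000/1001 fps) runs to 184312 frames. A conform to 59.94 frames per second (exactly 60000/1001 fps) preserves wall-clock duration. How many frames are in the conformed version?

368624 frames

Target frames = source frames × (target rate / source rate) = 184312 × (60000/1001)/(30000/1001) = 184312 × 2 = 368624.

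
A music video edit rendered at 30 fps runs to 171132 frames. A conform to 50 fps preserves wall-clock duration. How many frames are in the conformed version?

285220 frames

Target frames = source frames × (target rate / source rate) = 171132 × (50)/(30) = 171132 × 5/3 = 285220.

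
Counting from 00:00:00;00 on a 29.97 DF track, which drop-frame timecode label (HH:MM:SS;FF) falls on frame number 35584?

Each 10-minute DF block holds 10 × 60 × 30 − 9 × 2 = 17982 frames. 35584 ÷ 17982 → 1 full block, remainder 17602.
Within the partial block the first minute is 1800 frames and each further minute 1798, so 9 further minute boundaries passed. Total skipped labels = 18 × 1 + 2 × 9 = 36.
Non-drop label index = 35584 + 36 = 35620; at 30 labels/s that is 00:19:47:10, i.e. DF 00:19:47;10.

00:19:47;10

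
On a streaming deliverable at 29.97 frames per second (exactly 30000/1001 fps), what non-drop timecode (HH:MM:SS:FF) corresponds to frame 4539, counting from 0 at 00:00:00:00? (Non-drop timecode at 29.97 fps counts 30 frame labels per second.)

4539 ÷ 30 = 151 full seconds, remainder 9 frames.
151 s = 0 h 2 min 31 s.
Timecode: 00:02:31:09.

00:02:31:09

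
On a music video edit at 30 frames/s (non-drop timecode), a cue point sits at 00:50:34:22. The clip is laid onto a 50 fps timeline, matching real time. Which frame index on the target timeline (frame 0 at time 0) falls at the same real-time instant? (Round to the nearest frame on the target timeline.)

frame 151737

Source frame index: (0×3600 + 50×60 + 34) × 30 + 22 = 91042.
Real time: 91042 / (30) = 45521/15 s.
Target frame: (45521/15) × (50) = 455210/3 ≈ 151736.667 → 151737.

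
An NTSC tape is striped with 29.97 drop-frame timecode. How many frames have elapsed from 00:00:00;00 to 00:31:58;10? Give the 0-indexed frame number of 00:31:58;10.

Complete 10-minute blocks: 3, each 17982 frames → 53946.
Remaining 1 whole minute in the current block: 1800 + 0 × 1798 = 1800 frames.
Within the current minute: 58 × 30 + 10 − 2 = 1748 (labels ;00/;01 skipped at this minute). Total = 53946 + 1800 + 1748 = 57494.

57494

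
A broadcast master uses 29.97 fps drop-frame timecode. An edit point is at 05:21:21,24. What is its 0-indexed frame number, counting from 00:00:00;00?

As if non-drop at 30 labels/s: (5 × 3600 + 21 × 60 + 21) × 30 + 24 = 578454.
Minute boundaries passed: 321; those not divisible by 10: 321 − 32 = 289; dropped labels = 2 × 289 = 578.
Actual frame index = 578454 − 578 = 577876.

577876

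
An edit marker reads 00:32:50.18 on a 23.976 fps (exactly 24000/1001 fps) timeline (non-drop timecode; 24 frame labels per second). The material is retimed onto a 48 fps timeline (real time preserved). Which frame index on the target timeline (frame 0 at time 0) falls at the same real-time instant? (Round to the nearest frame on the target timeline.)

Source frame index: (0×3600 + 32×60 + 50) × 24 + 18 = 47298.
Real time: 47298 / (24000/1001) = 7890883/4000 s.
Target frame: (7890883/4000) × (48) = 23672649/250 ≈ 94690.596 → 94691.

frame 94691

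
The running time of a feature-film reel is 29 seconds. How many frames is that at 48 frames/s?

Frames = 29 × 48 = 1392.

1392 frames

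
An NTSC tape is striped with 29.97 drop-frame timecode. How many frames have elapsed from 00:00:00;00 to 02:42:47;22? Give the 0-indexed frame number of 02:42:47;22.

292740

Complete 10-minute blocks: 16, each 17982 frames → 287712.
Remaining 2 whole minutes in the current block: 1800 + 1 × 1798 = 3598 frames.
Within the current minute: 47 × 30 + 22 − 2 = 1430 (labels ;00/;01 skipped at this minute). Total = 287712 + 3598 + 1430 = 292740.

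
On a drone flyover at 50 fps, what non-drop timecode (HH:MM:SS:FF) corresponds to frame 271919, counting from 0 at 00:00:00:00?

271919 ÷ 50 = 5438 full seconds, remainder 19 frames.
5438 s = 1 h 30 min 38 s.
Timecode: 01:30:38:19.

01:30:38:19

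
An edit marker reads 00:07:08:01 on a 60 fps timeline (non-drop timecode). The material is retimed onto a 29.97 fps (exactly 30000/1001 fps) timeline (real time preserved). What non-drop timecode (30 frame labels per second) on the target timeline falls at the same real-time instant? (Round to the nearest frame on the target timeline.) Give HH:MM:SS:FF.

Source frame index: (0×3600 + 7×60 + 8) × 60 + 1 = 25681.
Real time: 25681 / (60) = 25681/60 s.
Target frame: (25681/60) × (30000/1001) = 12840500/1001 ≈ 12827.672 → 12828.
At 30 labels/s: frame 12828 → 00:07:07:18.

00:07:07:18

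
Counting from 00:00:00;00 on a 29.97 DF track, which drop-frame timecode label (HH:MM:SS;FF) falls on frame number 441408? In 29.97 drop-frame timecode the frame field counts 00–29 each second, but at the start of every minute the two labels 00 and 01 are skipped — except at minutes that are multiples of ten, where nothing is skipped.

Each 10-minute DF block holds 10 × 60 × 30 − 9 × 2 = 17982 frames. 441408 ÷ 17982 → 24 full blocks, remainder 9840.
Within the partial block the first minute is 1800 frames and each further minute 1798, so 5 further minute boundaries passed. Total skipped labels = 18 × 24 + 2 × 5 = 442.
Non-drop label index = 441408 + 442 = 441850; at 30 labels/s that is 04:05:28:10, i.e. DF 04:05:28;10.

04:05:28;10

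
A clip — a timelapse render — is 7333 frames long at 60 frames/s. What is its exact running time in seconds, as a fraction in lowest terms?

Running time = 7333 ÷ (60) = 7333 × 1/60 = 7333/60 s.

7333/60 seconds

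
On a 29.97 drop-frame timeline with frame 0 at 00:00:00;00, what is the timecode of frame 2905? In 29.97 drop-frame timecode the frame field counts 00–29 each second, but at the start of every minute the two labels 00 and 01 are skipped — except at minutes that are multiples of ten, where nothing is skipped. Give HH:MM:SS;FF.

00:01:36;27

Ten DF minutes hold 17982 frames, so frame 2905 lies in block 0 (frames 0–17981) with 2905 frames into that block.
The block's first minute is 1800 frames and the rest 1798 each; 2905 frames reaches minute 1, so 0 × 18 + 1 × 2 = 2 labels have been skipped so far.
Adding those back, label number 2905 + 2 = 2907 at 30 labels/s is 96 s + 27 f = 0 h 1 min 36 s frame 27, i.e. 00:01:36;27.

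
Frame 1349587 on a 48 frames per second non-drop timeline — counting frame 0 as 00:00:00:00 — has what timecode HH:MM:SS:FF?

07:48:36:19

1349587 ÷ 48 = 28116 full seconds, remainder 19 frames.
28116 s = 7 h 48 min 36 s.
Timecode: 07:48:36:19.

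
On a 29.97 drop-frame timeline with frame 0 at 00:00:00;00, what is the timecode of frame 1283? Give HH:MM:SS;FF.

Each 10-minute DF block holds 10 × 60 × 30 − 9 × 2 = 17982 frames. 1283 ÷ 17982 → 0 full blocks, remainder 1283.
Within the partial block the first minute is 1800 frames and each further minute 1798, so 0 further minute boundaries passed. Total skipped labels = 18 × 0 + 2 × 0 = 0.
Non-drop label index = 1283 + 0 = 1283; at 30 labels/s that is 00:00:42:23, i.e. DF 00:00:42;23.

00:00:42;23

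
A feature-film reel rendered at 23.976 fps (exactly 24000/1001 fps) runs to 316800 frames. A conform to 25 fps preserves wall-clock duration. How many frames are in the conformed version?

Target frames = source frames × (target rate / source rate) = 316800 × (25)/(24000/1001) = 316800 × 1001/960 = 330330.

330330 frames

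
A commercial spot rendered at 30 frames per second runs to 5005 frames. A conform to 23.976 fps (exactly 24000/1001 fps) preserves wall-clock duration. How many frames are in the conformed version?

Target frames = source frames × (target rate / source rate) = 5005 × (24000/1001)/(30) = 5005 × 800/1001 = 4000.

4000 frames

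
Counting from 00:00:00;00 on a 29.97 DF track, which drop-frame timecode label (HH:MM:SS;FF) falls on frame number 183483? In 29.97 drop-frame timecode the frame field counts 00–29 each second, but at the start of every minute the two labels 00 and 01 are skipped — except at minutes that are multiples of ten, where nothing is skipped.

Each 10-minute DF block holds 10 × 60 × 30 − 9 × 2 = 17982 frames. 183483 ÷ 17982 → 10 full blocks, remainder 3663.
Within the partial block the first minute is 1800 frames and each further minute 1798, so 2 further minute boundaries passed. Total skipped labels = 18 × 10 + 2 × 2 = 184.
Non-drop label index = 183483 + 184 = 183667; at 30 labels/s that is 01:42:02:07, i.e. DF 01:42:02;07.

01:42:02;07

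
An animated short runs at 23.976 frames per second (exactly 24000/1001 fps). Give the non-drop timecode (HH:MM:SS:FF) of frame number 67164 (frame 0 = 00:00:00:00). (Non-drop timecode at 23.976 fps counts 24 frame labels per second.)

67164 ÷ 24 = 2798 full seconds, remainder 12 frames.
2798 s = 0 h 46 min 38 s.
Timecode: 00:46:38:12.

00:46:38:12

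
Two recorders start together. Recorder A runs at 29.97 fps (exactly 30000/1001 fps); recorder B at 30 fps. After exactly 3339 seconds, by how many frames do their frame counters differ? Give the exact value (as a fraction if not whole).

A emits 30000/1001 × 3339 = 14310000/143 frames; B emits 30 × 3339 = 100170.
Difference = 14310/143 frames (≈ 100.0699); B is ahead of A.

14310/143 frames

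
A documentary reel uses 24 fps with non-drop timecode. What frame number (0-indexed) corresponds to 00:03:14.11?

Total seconds to the label: (0 × 3600 + 3 × 60 + 14) = 194.
Frame index = 194 × 24 + 11 = 4667.

frame 4667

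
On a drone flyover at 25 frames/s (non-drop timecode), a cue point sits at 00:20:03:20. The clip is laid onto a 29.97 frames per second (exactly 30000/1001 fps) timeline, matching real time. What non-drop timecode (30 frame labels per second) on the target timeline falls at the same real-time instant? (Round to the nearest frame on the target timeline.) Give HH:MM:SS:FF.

00:20:02:18

Source frame index: (0×3600 + 20×60 + 3) × 25 + 20 = 30095.
Real time: 30095 / (25) = 6019/5 s.
Target frame: (6019/5) × (30000/1001) = 2778000/77 ≈ 36077.922 → 36078.
At 30 labels/s: frame 36078 → 00:20:02:18.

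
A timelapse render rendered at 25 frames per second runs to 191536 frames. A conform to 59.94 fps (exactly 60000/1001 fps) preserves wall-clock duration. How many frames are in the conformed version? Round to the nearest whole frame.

459227 frames

Frames at target rate = 191536 × (60000/1001) / (25) = 459686400/1001 ≈ 459227.173.
Nearest whole frame: 459227.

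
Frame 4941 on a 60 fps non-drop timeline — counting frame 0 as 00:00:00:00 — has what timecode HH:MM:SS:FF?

4941 ÷ 60 = 82 full seconds, remainder 21 frames.
82 s = 0 h 1 min 22 s.
Timecode: 00:01:22:21.

00:01:22:21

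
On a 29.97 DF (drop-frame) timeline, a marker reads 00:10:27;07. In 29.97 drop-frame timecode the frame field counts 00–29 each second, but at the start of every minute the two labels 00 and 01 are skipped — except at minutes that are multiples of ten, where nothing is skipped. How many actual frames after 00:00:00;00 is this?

As if non-drop at 30 labels/s: (0 × 3600 + 10 × 60 + 27) × 30 + 7 = 18817.
Minute boundaries passed: 10; those not divisible by 10: 10 − 1 = 9; dropped labels = 2 × 9 = 18.
Actual frame index = 18817 − 18 = 18799.

18799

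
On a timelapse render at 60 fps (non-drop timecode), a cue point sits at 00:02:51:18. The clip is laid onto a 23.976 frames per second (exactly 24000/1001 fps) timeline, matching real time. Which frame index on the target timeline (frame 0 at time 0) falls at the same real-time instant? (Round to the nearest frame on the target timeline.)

Source frame index: (0×3600 + 2×60 + 51) × 60 + 18 = 10278.
Real time: 10278 / (60) = 1713/10 s.
Target frame: (1713/10) × (24000/1001) = 4111200/1001 ≈ 4107.093 → 4107.

frame 4107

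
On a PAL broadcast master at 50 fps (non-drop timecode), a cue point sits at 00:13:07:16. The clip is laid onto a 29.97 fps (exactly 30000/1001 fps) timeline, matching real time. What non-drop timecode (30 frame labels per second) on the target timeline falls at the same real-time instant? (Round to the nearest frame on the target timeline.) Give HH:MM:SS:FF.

Source frame index: (0×3600 + 13×60 + 7) × 50 + 16 = 39366.
Real time: 39366 / (50) = 19683/25 s.
Target frame: (19683/25) × (30000/1001) = 23619600/1001 ≈ 23596.004 → 23596.
At 30 labels/s: frame 23596 → 00:13:06:16.

00:13:06:16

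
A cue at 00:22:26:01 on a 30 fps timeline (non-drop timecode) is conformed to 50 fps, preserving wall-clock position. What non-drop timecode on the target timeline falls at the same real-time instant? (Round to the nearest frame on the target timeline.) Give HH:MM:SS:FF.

Source frame index: (0×3600 + 22×60 + 26) × 30 + 1 = 40381.
Real time: 40381 / (30) = 40381/30 s.
Target frame: (40381/30) × (50) = 201905/3 ≈ 67301.667 → 67302.
At 50 labels/s: frame 67302 → 00:22:26:02.

00:22:26:02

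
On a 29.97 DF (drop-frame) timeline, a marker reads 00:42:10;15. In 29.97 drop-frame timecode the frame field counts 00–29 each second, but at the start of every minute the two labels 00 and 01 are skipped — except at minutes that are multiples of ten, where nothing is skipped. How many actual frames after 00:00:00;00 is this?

As if non-drop at 30 labels/s: (0 × 3600 + 42 × 60 + 10) × 30 + 15 = 75915.
Minute boundaries passed: 42; those not divisible by 10: 42 − 4 = 38; dropped labels = 2 × 38 = 76.
Actual frame index = 75915 − 76 = 75839.

75839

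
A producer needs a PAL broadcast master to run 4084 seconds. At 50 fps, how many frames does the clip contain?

204200 frames

Frames = 4084 × 50 = 204200.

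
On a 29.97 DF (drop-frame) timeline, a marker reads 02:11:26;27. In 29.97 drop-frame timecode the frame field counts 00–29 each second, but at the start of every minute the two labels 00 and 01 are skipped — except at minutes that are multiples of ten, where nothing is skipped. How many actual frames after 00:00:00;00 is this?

As if non-drop at 30 labels/s: (2 × 3600 + 11 × 60 + 26) × 30 + 27 = 236607.
Minute boundaries passed: 131; those not divisible by 10: 131 − 13 = 118; dropped labels = 2 × 118 = 236.
Actual frame index = 236607 − 236 = 236371.

236371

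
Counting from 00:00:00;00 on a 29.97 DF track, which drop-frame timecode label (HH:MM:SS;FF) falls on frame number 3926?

Each 10-minute DF block holds 10 × 60 × 30 − 9 × 2 = 17982 frames. 3926 ÷ 17982 → 0 full blocks, remainder 3926.
Within the partial block the first minute is 1800 frames and each further minute 1798, so 2 further minute boundaries passed. Total skipped labels = 18 × 0 + 2 × 2 = 4.
Non-drop label index = 3926 + 4 = 3930; at 30 labels/s that is 00:02:11:00, i.e. DF 00:02:11;00.

00:02:11;00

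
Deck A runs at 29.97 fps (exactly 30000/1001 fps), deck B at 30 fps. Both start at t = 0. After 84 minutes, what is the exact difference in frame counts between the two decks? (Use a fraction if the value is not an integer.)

84 min = 5040 s.
A emits 30000/1001 × 5040 = 21600000/143 frames; B emits 30 × 5040 = 151200.
Difference = 21600/143 frames (≈ 151.0490); B is ahead of A.

21600/143 frames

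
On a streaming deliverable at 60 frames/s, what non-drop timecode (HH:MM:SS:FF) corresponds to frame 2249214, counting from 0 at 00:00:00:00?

2249214 ÷ 60 = 37486 full seconds, remainder 54 frames.
37486 s = 10 h 24 min 46 s.
Timecode: 10:24:46:54.

10:24:46:54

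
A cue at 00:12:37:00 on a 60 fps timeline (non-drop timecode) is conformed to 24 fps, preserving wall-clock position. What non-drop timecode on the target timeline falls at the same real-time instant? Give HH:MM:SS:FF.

Source frame index: (0×3600 + 12×60 + 37) × 60 + 0 = 45420.
Real time: 45420 / (60) = 757 s.
Target frame: (757) × (24) = 18168.
At 24 labels/s: frame 18168 → 00:12:37:00.

00:12:37:00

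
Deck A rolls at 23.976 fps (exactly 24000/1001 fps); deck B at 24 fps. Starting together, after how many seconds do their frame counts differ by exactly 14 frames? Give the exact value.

The gap grows by |24 − 24000/1001| = 24/1001 frames per second.
Time for a 14-frame gap: 14 ÷ (24/1001) = 7007/12 s.

7007/12 seconds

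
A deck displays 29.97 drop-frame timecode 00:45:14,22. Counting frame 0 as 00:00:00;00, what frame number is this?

81360

As if non-drop at 30 labels/s: (0 × 3600 + 45 × 60 + 14) × 30 + 22 = 81442.
Minute boundaries passed: 45; those not divisible by 10: 45 − 4 = 41; dropped labels = 2 × 41 = 82.
Actual frame index = 81442 − 82 = 81360.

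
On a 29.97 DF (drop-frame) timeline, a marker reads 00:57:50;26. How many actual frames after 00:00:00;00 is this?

104022

As if non-drop at 30 labels/s: (0 × 3600 + 57 × 60 + 50) × 30 + 26 = 104126.
Minute boundaries passed: 57; those not divisible by 10: 57 − 5 = 52; dropped labels = 2 × 52 = 104.
Actual frame index = 104126 − 104 = 104022.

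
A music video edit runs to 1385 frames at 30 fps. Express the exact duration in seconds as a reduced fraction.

277/6 seconds

Running time = 1385 ÷ (30) = 1385 × 1/30 = 277/6 s.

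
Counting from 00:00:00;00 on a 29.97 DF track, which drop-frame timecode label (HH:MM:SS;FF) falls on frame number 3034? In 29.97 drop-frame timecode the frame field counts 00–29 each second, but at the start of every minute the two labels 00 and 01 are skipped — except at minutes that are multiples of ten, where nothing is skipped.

00:01:41;06

Each 10-minute DF block holds 10 × 60 × 30 − 9 × 2 = 17982 frames. 3034 ÷ 17982 → 0 full blocks, remainder 3034.
Within the partial block the first minute is 1800 frames and each further minute 1798, so 1 further minute boundary passed. Total skipped labels = 18 × 0 + 2 × 1 = 2.
Non-drop label index = 3034 + 2 = 3036; at 30 labels/s that is 00:01:41:06, i.e. DF 00:01:41;06.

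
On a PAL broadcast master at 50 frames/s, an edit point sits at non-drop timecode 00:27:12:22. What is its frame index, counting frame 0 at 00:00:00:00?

Total seconds to the label: (0 × 3600 + 27 × 60 + 12) = 1632.
Frame index = 1632 × 50 + 22 = 81622.

81622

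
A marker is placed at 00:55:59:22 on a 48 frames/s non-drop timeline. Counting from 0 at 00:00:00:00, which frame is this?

161254

Total seconds to the label: (0 × 3600 + 55 × 60 + 59) = 3359.
Frame index = 3359 × 48 + 22 = 161254.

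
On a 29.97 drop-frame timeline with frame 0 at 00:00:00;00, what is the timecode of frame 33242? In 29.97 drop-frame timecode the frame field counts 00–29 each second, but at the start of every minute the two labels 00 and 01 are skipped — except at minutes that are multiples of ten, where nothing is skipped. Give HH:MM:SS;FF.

Ten DF minutes hold 17982 frames, so frame 33242 lies in block 1 (frames 17982–35963) with 15260 frames into that block.
The block's first minute is 1800 frames and the rest 1798 each; 15260 frames reaches minute 8, so 1 × 18 + 8 × 2 = 34 labels have been skipped so far.
Adding those back, label number 33242 + 34 = 33276 at 30 labels/s is 1109 s + 6 f = 0 h 18 min 29 s frame 6, i.e. 00:18:29;06.

00:18:29;06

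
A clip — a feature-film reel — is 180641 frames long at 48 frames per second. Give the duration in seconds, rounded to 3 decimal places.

Running time = 180641 × 1/48 = 180641/48 s ≈ 3763.354 s.

3763.354 seconds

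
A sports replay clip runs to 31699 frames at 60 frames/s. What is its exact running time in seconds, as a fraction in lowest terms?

Running time = 31699 ÷ (60) = 31699 × 1/60 = 31699/60 s.

31699/60 seconds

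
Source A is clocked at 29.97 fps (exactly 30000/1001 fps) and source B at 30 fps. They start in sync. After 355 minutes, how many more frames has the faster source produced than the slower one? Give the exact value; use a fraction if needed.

639000/1001 frames

355 min = 21300 s.
A emits 30000/1001 × 21300 = 639000000/1001 frames; B emits 30 × 21300 = 639000.
Difference = 639000/1001 frames (≈ 638.3616); B is ahead of A.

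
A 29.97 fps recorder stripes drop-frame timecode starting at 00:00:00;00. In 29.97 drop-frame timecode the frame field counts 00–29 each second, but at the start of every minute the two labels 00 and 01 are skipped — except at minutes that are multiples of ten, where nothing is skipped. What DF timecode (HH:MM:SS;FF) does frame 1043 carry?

00:00:34;23

Each 10-minute DF block holds 10 × 60 × 30 − 9 × 2 = 17982 frames. 1043 ÷ 17982 → 0 full blocks, remainder 1043.
Within the partial block the first minute is 1800 frames and each further minute 1798, so 0 further minute boundaries passed. Total skipped labels = 18 × 0 + 2 × 0 = 0.
Non-drop label index = 1043 + 0 = 1043; at 30 labels/s that is 00:00:34:23, i.e. DF 00:00:34;23.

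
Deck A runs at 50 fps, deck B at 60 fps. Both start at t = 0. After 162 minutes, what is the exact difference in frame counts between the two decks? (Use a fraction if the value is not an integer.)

97200 frames

162 min = 9720 s.
A emits 50 × 9720 = 486000 frames; B emits 60 × 9720 = 583200.
Difference = 97200 frames; B is ahead of A.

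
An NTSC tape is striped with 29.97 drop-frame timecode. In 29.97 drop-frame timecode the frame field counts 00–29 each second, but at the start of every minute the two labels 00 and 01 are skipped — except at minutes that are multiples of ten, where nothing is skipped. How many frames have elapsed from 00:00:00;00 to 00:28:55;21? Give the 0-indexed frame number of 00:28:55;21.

52019

As if non-drop at 30 labels/s: (0 × 3600 + 28 × 60 + 55) × 30 + 21 = 52071.
Minute boundaries passed: 28; those not divisible by 10: 28 − 2 = 26; dropped labels = 2 × 26 = 52.
Actual frame index = 52071 − 52 = 52019.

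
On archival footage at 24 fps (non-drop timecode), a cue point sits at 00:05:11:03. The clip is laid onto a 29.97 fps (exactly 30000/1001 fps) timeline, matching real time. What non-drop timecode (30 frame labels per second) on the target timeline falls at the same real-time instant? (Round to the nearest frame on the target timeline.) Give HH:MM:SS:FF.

00:05:10:24

Source frame index: (0×3600 + 5×60 + 11) × 24 + 3 = 7467.
Real time: 7467 / (24) = 2489/8 s.
Target frame: (2489/8) × (30000/1001) = 9333750/1001 ≈ 9324.426 → 9324.
At 30 labels/s: frame 9324 → 00:05:10:24.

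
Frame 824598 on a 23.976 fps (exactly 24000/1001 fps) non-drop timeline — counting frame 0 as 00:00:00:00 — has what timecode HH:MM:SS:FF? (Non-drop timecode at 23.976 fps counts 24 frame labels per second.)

824598 ÷ 24 = 34358 full seconds, remainder 6 frames.
34358 s = 9 h 32 min 38 s.
Timecode: 09:32:38:06.

09:32:38:06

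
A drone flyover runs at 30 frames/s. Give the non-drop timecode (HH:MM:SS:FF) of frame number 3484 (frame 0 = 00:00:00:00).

3484 ÷ 30 = 116 full seconds, remainder 4 frames.
116 s = 0 h 1 min 56 s.
Timecode: 00:01:56:04.

00:01:56:04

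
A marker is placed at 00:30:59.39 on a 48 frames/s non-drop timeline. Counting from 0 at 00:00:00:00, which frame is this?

89271

Total seconds to the label: (0 × 3600 + 30 × 60 + 59) = 1859.
Frame index = 1859 × 48 + 39 = 89271.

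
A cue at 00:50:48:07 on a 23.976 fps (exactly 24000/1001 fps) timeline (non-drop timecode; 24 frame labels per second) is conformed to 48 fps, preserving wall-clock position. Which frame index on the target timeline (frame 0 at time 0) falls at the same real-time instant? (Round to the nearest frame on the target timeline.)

frame 146464

Source frame index: (0×3600 + 50×60 + 48) × 24 + 7 = 73159.
Real time: 73159 / (24000/1001) = 73232159/24000 s.
Target frame: (73232159/24000) × (48) = 73232159/500 ≈ 146464.318 → 146464.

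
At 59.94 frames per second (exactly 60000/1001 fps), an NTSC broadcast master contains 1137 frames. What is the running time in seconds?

18.96895 seconds

Running time = 1137 / (60000/1001) = 18.96895 s.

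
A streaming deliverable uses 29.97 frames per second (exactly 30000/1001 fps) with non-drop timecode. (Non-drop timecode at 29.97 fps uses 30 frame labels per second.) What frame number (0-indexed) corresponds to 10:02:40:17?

frame 1084817

Total seconds to the label: (10 × 3600 + 2 × 60 + 40) = 36160.
Frame index = 36160 × 30 + 17 = 1084817.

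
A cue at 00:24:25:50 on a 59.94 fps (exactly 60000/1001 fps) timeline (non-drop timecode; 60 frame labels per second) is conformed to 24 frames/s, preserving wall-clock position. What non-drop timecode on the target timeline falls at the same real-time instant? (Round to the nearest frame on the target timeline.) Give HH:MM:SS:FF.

00:24:27:07

Source frame index: (0×3600 + 24×60 + 25) × 60 + 50 = 87950.
Real time: 87950 / (60000/1001) = 1760759/1200 s.
Target frame: (1760759/1200) × (24) = 1760759/50 ≈ 35215.180 → 35215.
At 24 labels/s: frame 35215 → 00:24:27:07.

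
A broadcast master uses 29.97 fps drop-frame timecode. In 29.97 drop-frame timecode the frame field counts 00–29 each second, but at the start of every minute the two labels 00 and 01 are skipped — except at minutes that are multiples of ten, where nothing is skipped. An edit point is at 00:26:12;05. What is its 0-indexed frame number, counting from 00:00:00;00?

47117

As if non-drop at 30 labels/s: (0 × 3600 + 26 × 60 + 12) × 30 + 5 = 47165.
Minute boundaries passed: 26; those not divisible by 10: 26 − 2 = 24; dropped labels = 2 × 24 = 48.
Actual frame index = 47165 − 48 = 47117.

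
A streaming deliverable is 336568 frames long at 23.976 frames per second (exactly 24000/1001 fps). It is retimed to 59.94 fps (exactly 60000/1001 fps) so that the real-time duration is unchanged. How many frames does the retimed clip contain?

841420 frames

Frames at target rate = 336568 × (60000/1001) / (24000/1001) = 841420.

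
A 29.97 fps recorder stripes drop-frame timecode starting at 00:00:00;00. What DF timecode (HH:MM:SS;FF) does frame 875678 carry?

Ten DF minutes hold 17982 frames, so frame 875678 lies in block 48 (frames 863136–881117) with 12542 frames into that block.
The block's first minute is 1800 frames and the rest 1798 each; 12542 frames reaches minute 6, so 48 × 18 + 6 × 2 = 876 labels have been skipped so far.
Adding those back, label number 875678 + 876 = 876554 at 30 labels/s is 29218 s + 14 f = 8 h 6 min 58 s frame 14, i.e. 08:06:58;14.

08:06:58;14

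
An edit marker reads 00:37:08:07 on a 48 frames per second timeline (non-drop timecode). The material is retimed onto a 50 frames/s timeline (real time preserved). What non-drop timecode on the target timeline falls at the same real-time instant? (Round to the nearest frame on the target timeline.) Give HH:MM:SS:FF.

00:37:08:07

Source frame index: (0×3600 + 37×60 + 8) × 48 + 7 = 106951.
Real time: 106951 / (48) = 106951/48 s.
Target frame: (106951/48) × (50) = 2673775/24 ≈ 111407.292 → 111407.
At 50 labels/s: frame 111407 → 00:37:08:07.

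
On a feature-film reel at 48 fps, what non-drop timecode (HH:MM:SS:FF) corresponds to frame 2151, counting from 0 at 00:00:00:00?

00:00:44:39

2151 ÷ 48 = 44 full seconds, remainder 39 frames.
44 s = 0 h 0 min 44 s.
Timecode: 00:00:44:39.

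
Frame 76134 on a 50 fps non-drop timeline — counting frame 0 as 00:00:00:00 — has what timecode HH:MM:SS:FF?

00:25:22:34

76134 ÷ 50 = 1522 full seconds, remainder 34 frames.
1522 s = 0 h 25 min 22 s.
Timecode: 00:25:22:34.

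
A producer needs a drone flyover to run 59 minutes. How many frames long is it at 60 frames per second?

212400 frames

59 min = 3540 s.
Frames = 3540 × 60 = 212400.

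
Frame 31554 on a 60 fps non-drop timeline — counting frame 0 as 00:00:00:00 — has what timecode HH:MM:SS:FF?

00:08:45:54

31554 ÷ 60 = 525 full seconds, remainder 54 frames.
525 s = 0 h 8 min 45 s.
Timecode: 00:08:45:54.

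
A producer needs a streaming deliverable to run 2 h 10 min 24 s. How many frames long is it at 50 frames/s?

2 h 10 min 24 s = 7824 s.
Frames = 7824 × 50 = 391200.

391200 frames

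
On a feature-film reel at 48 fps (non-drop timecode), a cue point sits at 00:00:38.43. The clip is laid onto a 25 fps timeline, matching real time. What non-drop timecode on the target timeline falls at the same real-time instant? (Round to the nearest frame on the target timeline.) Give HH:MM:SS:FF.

00:00:38:22

Source frame index: (0×3600 + 0×60 + 38) × 48 + 43 = 1867.
Real time: 1867 / (48) = 1867/48 s.
Target frame: (1867/48) × (25) = 46675/48 ≈ 972.396 → 972.
At 25 labels/s: frame 972 → 00:00:38:22.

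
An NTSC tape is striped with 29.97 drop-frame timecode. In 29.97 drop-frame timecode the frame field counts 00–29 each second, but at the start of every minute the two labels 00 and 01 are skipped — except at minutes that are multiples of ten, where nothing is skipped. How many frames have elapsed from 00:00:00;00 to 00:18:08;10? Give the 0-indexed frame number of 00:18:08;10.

32616

As if non-drop at 30 labels/s: (0 × 3600 + 18 × 60 + 8) × 30 + 10 = 32650.
Minute boundaries passed: 18; those not divisible by 10: 18 − 1 = 17; dropped labels = 2 × 17 = 34.
Actual frame index = 32650 − 34 = 32616.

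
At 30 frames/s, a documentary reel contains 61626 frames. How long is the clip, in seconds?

Running time = 61626 / (30) = 2054.2 s.

2054.2 seconds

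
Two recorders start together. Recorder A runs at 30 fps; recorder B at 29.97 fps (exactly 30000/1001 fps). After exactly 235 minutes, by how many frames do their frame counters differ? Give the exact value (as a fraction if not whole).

235 min = 14100 s.
A emits 30 × 14100 = 423000 frames; B emits 30000/1001 × 14100 = 423000000/1001.
Difference = 423000/1001 frames (≈ 422.5774); B is behind A.

423000/1001 frames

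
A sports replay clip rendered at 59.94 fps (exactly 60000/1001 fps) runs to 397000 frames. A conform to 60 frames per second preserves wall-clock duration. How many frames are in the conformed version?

397397 frames

Target frames = source frames × (target rate / source rate) = 397000 × (60)/(60000/1001) = 397000 × 1001/1000 = 397397.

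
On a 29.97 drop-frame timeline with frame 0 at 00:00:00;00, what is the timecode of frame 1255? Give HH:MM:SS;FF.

00:00:41;25

Ten DF minutes hold 17982 frames, so frame 1255 lies in block 0 (frames 0–17981) with 1255 frames into that block.
The block's first minute is 1800 frames and the rest 1798 each; 1255 frames reaches minute 0, so 0 × 18 + 0 × 2 = 0 labels have been skipped so far.
Adding those back, label number 1255 + 0 = 1255 at 30 labels/s is 41 s + 25 f = 0 h 0 min 41 s frame 25, i.e. 00:00:41;25.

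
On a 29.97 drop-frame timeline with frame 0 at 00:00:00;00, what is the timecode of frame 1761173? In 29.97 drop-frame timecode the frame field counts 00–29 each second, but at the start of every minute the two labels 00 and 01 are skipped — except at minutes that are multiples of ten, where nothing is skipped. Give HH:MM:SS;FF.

Each 10-minute DF block holds 10 × 60 × 30 − 9 × 2 = 17982 frames. 1761173 ÷ 17982 → 97 full blocks, remainder 16919.
Within the partial block the first minute is 1800 frames and each further minute 1798, so 9 further minute boundaries passed. Total skipped labels = 18 × 97 + 2 × 9 = 1764.
Non-drop label index = 1761173 + 1764 = 1762937; at 30 labels/s that is 16:19:24:17, i.e. DF 16:19:24;17.

16:19:24;17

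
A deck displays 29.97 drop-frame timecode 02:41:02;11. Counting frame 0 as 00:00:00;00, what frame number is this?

289581

As if non-drop at 30 labels/s: (2 × 3600 + 41 × 60 + 2) × 30 + 11 = 289871.
Minute boundaries passed: 161; those not divisible by 10: 161 − 16 = 145; dropped labels = 2 × 145 = 290.
Actual frame index = 289871 − 290 = 289581.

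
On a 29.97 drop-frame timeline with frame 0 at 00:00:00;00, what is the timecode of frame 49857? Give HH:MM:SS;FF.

00:27:43;17

Ten DF minutes hold 17982 frames, so frame 49857 lies in block 2 (frames 35964–53945) with 13893 frames into that block.
The block's first minute is 1800 frames and the rest 1798 each; 13893 frames reaches minute 7, so 2 × 18 + 7 × 2 = 50 labels have been skipped so far.
Adding those back, label number 49857 + 50 = 49907 at 30 labels/s is 1663 s + 17 f = 0 h 27 min 43 s frame 17, i.e. 00:27:43;17.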